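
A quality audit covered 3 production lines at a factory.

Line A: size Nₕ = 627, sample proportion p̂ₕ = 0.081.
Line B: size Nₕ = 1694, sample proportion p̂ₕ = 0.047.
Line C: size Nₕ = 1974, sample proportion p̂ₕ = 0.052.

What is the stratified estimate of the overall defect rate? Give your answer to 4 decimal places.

Wₕ = Nₕ/N with N = 4295: 0.1460, 0.3944, 0.4596.
p̂_st = 0.1460·0.081 + 0.3944·0.047 + 0.4596·0.052 ≈ 0.054261... → 0.0543.

0.0543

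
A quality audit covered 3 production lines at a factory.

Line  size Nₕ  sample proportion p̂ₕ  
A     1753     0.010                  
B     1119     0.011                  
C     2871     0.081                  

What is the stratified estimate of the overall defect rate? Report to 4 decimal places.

0.0457

Wₕ = Nₕ/N with N = 5743: 0.3052, 0.1948, 0.4999.
p̂_st = 0.3052·0.010 + 0.1948·0.011 + 0.4999·0.081 ≈ 0.045689... → 0.0457.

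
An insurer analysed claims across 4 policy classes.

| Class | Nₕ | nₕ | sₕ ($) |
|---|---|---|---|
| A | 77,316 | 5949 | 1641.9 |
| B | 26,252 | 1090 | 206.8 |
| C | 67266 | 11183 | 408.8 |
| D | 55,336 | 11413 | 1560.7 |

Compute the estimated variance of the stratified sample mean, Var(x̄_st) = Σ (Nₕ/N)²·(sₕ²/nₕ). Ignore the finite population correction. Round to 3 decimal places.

67.583

N = 226170; Wₕ = Nₕ/N.
class A: (77316/226170)²·1641.9²/5949 = 52.956368
class B: (26252/226170)²·206.8²/1090 = 0.528603
class C: (67266/226170)²·408.8²/11183 = 1.321858
class D: (55336/226170)²·1560.7²/11413 = 12.775696
Sum = 67.582525 → 67.583.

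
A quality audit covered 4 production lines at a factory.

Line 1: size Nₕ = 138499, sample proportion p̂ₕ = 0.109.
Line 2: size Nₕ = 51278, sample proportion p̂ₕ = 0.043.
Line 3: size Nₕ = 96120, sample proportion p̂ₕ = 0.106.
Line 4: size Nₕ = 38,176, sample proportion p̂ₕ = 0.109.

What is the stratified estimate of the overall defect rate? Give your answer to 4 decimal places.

0.0977

Wₕ = Nₕ/N with N = 324073: 0.4274, 0.1582, 0.2966, 0.1178.
p̂_st = 0.4274·0.109 + 0.1582·0.043 + 0.2966·0.106 + 0.1178·0.109 ≈ 0.097667... → 0.0977.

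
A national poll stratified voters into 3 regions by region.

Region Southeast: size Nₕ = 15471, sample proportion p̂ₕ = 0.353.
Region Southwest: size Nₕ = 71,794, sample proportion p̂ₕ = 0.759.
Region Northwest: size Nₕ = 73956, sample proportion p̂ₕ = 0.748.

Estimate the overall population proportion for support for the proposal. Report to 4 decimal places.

0.7150

Wₕ = Nₕ/N with N = 161221: 0.0960, 0.4453, 0.4587.
p̂_st = 0.0960·0.353 + 0.4453·0.759 + 0.4587·0.748 ≈ 0.714994... → 0.7150.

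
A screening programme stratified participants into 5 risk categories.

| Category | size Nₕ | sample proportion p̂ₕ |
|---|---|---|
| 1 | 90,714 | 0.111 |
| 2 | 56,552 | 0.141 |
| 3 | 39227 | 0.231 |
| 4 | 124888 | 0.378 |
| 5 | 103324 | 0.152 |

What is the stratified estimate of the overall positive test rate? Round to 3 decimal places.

0.217

Wₕ = Nₕ/N with N = 414705: 0.2187, 0.1364, 0.0946, 0.3011, 0.2492.
p̂_st = 0.2187·0.111 + 0.1364·0.141 + 0.0946·0.231 + 0.3011·0.378 + 0.2492·0.152 ≈ 0.21706... → 0.217.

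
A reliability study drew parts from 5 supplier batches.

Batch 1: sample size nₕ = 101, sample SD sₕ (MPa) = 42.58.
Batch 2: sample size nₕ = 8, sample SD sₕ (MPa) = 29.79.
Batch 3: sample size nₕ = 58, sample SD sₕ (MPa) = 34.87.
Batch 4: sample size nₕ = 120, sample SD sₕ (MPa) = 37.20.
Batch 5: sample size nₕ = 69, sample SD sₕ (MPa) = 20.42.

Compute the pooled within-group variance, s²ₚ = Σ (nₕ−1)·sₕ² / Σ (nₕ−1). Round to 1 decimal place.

Degrees of freedom: 100 + 7 + 57 + 119 + 68 = 351.
Σ(nₕ−1)sₕ² = 100·1813.0564 + 7·887.4441 + 57·1215.9169 + 119·1383.84 + 68·416.9764 = 449856.3672.
s²ₚ = 449856.3672 / 351 = 1281.642... → 1281.6.

1281.6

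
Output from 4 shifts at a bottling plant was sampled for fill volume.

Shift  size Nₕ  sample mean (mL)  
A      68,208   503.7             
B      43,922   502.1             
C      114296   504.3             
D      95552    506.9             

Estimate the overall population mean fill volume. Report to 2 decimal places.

504.64

N = 68208 + 43922 + 114296 + 95552 = 321978.
Overall mean = Σ (Nₕ/N)·x̄ₕ — weight by population share, not a simple average.
Σ Nₕx̄ₕ = 68208·503.7 + 43922·502.1 + 114296·504.3 + 95552·506.9 = 34356369.6 + 22053236.2 + 57639472.8 + 48435308.8 = 162484387.4.
Divide by N: 162484387.4 / 321978 = 504.6444... → 504.64.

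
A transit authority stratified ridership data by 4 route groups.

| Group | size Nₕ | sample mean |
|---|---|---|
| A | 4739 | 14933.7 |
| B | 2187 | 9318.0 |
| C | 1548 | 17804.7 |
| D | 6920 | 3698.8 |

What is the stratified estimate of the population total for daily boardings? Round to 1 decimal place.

144306641.9

Estimate total by summing Nₕ·x̄ₕ over strata.
4739·14933.7 + 2187·9318.0 + 1548·17804.7 + 6920·3698.8 = 70770804.3 + 20378466 + 27561675.6 + 25595696 = 144306641.9.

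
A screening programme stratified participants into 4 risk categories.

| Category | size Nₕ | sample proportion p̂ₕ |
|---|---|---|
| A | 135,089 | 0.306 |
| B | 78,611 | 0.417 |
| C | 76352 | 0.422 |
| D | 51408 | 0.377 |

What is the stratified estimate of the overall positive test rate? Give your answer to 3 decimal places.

N = 135089 + 78611 + 76352 + 51408 = 341460.
Overall proportion = Σ (Nₕ/N)·p̂ₕ.
Σ Nₕp̂ₕ = 41337.234 + 32780.787 + 32220.544 + 19380.816 = 125719.381.
125719.381 / 341460 = 0.36818... → 0.368.

0.368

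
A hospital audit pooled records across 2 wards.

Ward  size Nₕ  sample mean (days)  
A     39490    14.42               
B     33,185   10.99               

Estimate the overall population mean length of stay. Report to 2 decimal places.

12.85

x̄_st = (Σ Nₕx̄ₕ) / (Σ Nₕ) = (39490·14.42 + 33185·10.99) / 72675
= 934148.95 / 72675 = 12.8538... → 12.85.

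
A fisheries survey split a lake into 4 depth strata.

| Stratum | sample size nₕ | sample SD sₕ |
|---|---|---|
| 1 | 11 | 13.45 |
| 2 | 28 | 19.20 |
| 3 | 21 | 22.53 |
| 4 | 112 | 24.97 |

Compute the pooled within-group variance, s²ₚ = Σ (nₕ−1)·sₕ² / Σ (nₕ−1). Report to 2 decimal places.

Degrees of freedom: 10 + 27 + 20 + 111 = 168.
Σ(nₕ−1)sₕ² = 10·180.9025 + 27·368.64 + 20·507.6009 + 111·623.5009 = 91122.9229.
s²ₚ = 91122.9229 / 168 = 542.3984... → 542.40.

542.40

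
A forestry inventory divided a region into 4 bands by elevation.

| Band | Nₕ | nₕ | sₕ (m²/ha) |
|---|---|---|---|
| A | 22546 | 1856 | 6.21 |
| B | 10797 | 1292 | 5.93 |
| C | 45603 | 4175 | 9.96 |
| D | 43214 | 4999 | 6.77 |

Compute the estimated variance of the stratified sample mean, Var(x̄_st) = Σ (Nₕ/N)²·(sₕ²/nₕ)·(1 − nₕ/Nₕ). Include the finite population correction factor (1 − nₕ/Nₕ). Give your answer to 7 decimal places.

0.0048594

N = 122160. Term for each stratum: Wₕ²sₕ²/nₕ·(1−nₕ/Nₕ).
Var(x̄_st) = 0.0006494970 + 0.0001871734 + 0.0030080949 + 0.0010145991 = 0.0048593644 → 0.0048594.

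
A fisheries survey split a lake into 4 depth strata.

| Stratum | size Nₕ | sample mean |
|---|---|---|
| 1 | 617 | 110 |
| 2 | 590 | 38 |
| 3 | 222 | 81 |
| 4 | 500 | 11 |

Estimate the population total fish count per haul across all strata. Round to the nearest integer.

Population total = Σ Nₕ·x̄ₕ (each stratum's size times its mean).
617·110 + 590·38 + 222·81 + 500·11 = 67870 + 22420 + 17982 + 5500 = 113772.

113772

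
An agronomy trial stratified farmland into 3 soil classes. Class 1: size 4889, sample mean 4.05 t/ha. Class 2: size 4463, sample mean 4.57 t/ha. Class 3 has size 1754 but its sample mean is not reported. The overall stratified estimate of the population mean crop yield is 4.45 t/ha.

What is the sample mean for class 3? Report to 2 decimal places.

N = 4889 + 4463 + 1754 = 11106.
Overall total = μ·N = 4.45·11106 = 49421.7.
Subtract the known strata: 4889·4.05 + 4463·4.57 = 40196.36.
Remaining total for class 3: 49421.7 − 40196.36 = 9225.34.
Divide by its size: 9225.34 / 1754 = 5.2596... → 5.26.

5.26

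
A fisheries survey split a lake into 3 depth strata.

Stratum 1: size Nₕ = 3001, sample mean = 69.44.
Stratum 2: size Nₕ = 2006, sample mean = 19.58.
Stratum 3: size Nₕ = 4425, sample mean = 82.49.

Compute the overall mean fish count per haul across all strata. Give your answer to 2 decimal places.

N = 9432; weights Wₕ = Nₕ/N = (0.3182, 0.2127, 0.4691).
x̄_st = Σ Wₕ·x̄ₕ = 0.3182·69.44 + 0.2127·19.58 + 0.4691·82.49 ≈ 64.9581...
→ 64.96.

64.96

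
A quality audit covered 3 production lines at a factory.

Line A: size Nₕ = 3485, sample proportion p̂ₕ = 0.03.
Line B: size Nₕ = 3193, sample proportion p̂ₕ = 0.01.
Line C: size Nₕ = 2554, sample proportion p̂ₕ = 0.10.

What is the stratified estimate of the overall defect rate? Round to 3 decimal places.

0.042

N = 3485 + 3193 + 2554 = 9232.
Overall proportion = Σ (Nₕ/N)·p̂ₕ.
Σ Nₕp̂ₕ = 104.55 + 31.93 + 255.4 = 391.88.
391.88 / 9232 = 0.04245... → 0.042.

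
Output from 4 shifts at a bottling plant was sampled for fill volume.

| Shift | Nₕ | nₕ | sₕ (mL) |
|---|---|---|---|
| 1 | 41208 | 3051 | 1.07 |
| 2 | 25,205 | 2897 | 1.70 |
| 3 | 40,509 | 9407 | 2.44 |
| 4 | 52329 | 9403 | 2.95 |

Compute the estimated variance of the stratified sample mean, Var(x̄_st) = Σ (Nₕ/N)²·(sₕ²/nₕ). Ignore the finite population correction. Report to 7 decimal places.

0.0001910

N = 159251; Wₕ = Nₕ/N.
shift 1: (41208/159251)²·1.07²/3051 = 0.0000251260
shift 2: (25205/159251)²·1.70²/2897 = 0.0000249895
shift 3: (40509/159251)²·2.44²/9407 = 0.0000409513
shift 4: (52329/159251)²·2.95²/9403 = 0.0000999305
Sum = 0.0001909974 → 0.0001910.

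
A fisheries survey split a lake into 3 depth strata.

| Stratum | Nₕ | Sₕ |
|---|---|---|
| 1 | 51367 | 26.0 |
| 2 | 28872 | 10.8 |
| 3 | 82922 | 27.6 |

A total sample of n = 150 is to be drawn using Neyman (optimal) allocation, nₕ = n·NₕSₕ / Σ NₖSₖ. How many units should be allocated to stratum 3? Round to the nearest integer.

1: NₕSₕ = 51367·26.0 = 1335542
2: NₕSₕ = 28872·10.8 = 311817.6
3: NₕSₕ = 82922·27.6 = 2288647.2
Σ NₕSₕ = 3936006.8.
n_3 = 150·2288647.2/3936006.8 = 87.220... → 87.

87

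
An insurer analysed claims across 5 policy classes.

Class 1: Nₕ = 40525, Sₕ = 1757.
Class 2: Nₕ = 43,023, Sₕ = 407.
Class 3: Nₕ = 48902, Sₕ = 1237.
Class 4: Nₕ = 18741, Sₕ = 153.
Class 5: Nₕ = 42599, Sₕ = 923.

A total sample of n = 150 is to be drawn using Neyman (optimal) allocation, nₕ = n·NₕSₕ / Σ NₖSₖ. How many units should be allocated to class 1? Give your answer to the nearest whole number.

56

1: NₕSₕ = 40525·1757 = 71202425
2: NₕSₕ = 43023·407 = 17510361
3: NₕSₕ = 48902·1237 = 60491774
4: NₕSₕ = 18741·153 = 2867373
5: NₕSₕ = 42599·923 = 39318877
Σ NₕSₕ = 191390810.
n_1 = 150·71202425/191390810 = 55.804... → 56.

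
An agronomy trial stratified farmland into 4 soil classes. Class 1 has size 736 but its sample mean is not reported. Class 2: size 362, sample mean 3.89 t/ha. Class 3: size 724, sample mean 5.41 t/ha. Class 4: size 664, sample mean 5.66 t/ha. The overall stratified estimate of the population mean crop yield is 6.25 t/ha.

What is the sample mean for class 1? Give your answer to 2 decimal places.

Σ Nₕx̄ₕ = N·μ, so 736·x̄_1 = 2486·6.25 − (362·3.89 + 724·5.41 + 664·5.66).
= 15537.5 − 9083.26 = 6454.24.
x̄_1 = 6454.24 / 736 = 8.7693... → 8.77.

8.77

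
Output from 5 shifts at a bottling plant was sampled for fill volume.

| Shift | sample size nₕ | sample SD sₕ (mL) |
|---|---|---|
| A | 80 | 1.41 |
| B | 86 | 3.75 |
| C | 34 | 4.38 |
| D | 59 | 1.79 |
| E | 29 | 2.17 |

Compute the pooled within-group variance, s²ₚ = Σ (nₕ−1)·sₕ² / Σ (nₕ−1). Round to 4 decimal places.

A: (80−1)·1.41² = 79·1.9881 = 157.0599
B: (86−1)·3.75² = 85·14.0625 = 1195.3125
C: (34−1)·4.38² = 33·19.1844 = 633.0852
D: (59−1)·1.79² = 58·3.2041 = 185.8378
E: (29−1)·2.17² = 28·4.7089 = 131.8492
Numerator = 2303.1446; denominator = Σ(nₕ−1) = 283.
s²ₚ = 2303.1446/283 = 8.138320... → 8.1383.

8.1383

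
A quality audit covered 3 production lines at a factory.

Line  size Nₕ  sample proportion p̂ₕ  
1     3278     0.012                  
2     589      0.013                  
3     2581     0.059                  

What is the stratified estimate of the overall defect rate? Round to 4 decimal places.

Wₕ = Nₕ/N with N = 6448: 0.5084, 0.0913, 0.4003.
p̂_st = 0.5084·0.012 + 0.0913·0.013 + 0.4003·0.059 ≈ 0.030904... → 0.0309.

0.0309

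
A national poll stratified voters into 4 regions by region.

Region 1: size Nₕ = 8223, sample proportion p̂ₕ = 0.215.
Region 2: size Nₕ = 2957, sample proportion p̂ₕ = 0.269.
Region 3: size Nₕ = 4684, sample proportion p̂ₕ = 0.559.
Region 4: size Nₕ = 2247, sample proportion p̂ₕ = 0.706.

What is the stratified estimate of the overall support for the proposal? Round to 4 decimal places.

0.3737

Wₕ = Nₕ/N with N = 18111: 0.4540, 0.1633, 0.2586, 0.1241.
p̂_st = 0.4540·0.215 + 0.1633·0.269 + 0.2586·0.559 + 0.1241·0.706 ≈ 0.373702... → 0.3737.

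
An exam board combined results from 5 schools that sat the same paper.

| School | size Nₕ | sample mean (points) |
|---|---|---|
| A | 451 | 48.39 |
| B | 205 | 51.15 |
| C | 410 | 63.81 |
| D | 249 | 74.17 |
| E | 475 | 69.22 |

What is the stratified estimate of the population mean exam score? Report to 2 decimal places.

N = 1790; weights Wₕ = Nₕ/N = (0.2520, 0.1145, 0.2291, 0.1391, 0.2654).
x̄_st = Σ Wₕ·x̄ₕ = 0.2520·48.39 + 0.1145·51.15 + 0.2291·63.81 + 0.1391·74.17 + 0.2654·69.22 ≈ 61.3517...
→ 61.35.

61.35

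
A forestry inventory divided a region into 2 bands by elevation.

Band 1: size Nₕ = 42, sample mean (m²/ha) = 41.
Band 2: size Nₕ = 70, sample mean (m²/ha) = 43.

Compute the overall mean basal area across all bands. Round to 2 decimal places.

42.25

N = 112; weights Wₕ = Nₕ/N = (0.3750, 0.6250).
x̄_st = Σ Wₕ·x̄ₕ = 0.3750·41 + 0.6250·43 ≈ 42.25
→ 42.25.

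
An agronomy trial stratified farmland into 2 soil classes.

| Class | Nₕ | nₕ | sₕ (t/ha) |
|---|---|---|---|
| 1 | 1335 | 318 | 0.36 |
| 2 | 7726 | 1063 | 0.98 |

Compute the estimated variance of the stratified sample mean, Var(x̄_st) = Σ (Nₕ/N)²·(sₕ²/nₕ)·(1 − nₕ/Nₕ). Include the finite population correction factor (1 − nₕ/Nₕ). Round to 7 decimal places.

N = 9061. Term for each stratum: Wₕ²sₕ²/nₕ·(1−nₕ/Nₕ).
Var(x̄_st) = 0.0000067395 + 0.0005664886 = 0.0005732281 → 0.0005732.

0.0005732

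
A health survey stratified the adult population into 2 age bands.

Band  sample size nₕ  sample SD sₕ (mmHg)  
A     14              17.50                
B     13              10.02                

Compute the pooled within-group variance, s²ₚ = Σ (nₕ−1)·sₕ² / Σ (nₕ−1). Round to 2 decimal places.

A: (14−1)·17.50² = 13·306.25 = 3981.25
B: (13−1)·10.02² = 12·100.4004 = 1204.8048
Numerator = 5186.0548; denominator = Σ(nₕ−1) = 25.
s²ₚ = 5186.0548/25 = 207.4422... → 207.44.

207.44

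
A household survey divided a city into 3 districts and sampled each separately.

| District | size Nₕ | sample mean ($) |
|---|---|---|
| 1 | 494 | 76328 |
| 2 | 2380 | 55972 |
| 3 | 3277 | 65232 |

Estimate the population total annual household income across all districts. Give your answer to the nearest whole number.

384684656

1: 494·76328 = 37706032
2: 2380·55972 = 133213360
3: 3277·65232 = 213765264
τ̂ = Σ Nₕx̄ₕ = 384684656.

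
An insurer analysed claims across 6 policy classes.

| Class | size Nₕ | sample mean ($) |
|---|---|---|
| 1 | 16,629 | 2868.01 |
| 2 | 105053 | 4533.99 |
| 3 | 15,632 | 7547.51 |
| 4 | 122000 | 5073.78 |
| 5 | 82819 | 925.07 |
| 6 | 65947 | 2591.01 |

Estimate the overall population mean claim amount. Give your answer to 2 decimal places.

N = 408080; weights Wₕ = Nₕ/N = (0.0407, 0.2574, 0.0383, 0.2990, 0.2029, 0.1616).
x̄_st = Σ Wₕ·x̄ₕ = 0.0407·2868.01 + 0.2574·4533.99 + 0.0383·7547.51 + 0.2990·5073.78 + 0.2029·925.07 + 0.1616·2591.01 ≈ 3696.5005...
→ 3696.50.

3696.50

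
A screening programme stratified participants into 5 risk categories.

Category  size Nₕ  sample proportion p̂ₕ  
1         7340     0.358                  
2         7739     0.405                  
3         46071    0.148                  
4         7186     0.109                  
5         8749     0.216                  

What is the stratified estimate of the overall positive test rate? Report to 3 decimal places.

0.198

N = 7340 + 7739 + 46071 + 7186 + 8749 = 77085.
Overall proportion = Σ (Nₕ/N)·p̂ₕ.
Σ Nₕp̂ₕ = 2627.72 + 3134.295 + 6818.508 + 783.274 + 1889.784 = 15253.581.
15253.581 / 77085 = 0.19788... → 0.198.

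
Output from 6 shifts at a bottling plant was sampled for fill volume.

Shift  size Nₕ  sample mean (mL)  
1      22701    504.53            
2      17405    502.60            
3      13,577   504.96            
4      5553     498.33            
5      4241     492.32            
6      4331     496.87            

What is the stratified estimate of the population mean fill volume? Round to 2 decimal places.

N = 22701 + 17405 + 13577 + 5553 + 4241 + 4331 = 67808.
Weight each subgroup mean by Nₕ/N and sum.
Σ Nₕx̄ₕ = 22701·504.53 + 17405·502.60 + 13577·504.96 + 5553·498.33 + 4241·492.32 + 4331·496.87 = 11453335.53 + 8747753 + 6855841.92 + 2767226.49 + 2087929.12 + 2151943.97 = 34064030.03.
Divide by N: 34064030.03 / 67808 = 502.3600... → 502.36.

502.36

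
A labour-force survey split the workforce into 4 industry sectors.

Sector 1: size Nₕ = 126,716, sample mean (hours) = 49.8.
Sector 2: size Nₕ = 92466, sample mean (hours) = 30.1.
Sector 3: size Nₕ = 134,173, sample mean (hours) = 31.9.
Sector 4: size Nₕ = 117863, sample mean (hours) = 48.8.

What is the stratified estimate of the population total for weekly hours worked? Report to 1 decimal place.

19125516.5

Estimate total by summing Nₕ·x̄ₕ over strata.
126716·49.8 + 92466·30.1 + 134173·31.9 + 117863·48.8 = 6310456.8 + 2783226.6 + 4280118.7 + 5751714.4 = 19125516.5.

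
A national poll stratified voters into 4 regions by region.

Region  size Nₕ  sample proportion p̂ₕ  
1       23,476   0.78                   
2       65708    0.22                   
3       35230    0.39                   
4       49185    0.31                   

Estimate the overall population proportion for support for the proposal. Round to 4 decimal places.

0.3557

Wₕ = Nₕ/N with N = 173599: 0.1352, 0.3785, 0.2029, 0.2833.
p̂_st = 0.1352·0.78 + 0.3785·0.22 + 0.2029·0.39 + 0.2833·0.31 ≈ 0.355728... → 0.3557.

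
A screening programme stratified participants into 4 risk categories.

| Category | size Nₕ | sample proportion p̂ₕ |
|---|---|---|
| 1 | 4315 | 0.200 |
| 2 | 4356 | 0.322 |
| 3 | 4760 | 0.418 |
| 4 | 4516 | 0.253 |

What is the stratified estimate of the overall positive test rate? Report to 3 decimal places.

Wₕ = Nₕ/N with N = 17947: 0.2404, 0.2427, 0.2652, 0.2516.
p̂_st = 0.2404·0.200 + 0.2427·0.322 + 0.2652·0.418 + 0.2516·0.253 ≈ 0.30077... → 0.301.

0.301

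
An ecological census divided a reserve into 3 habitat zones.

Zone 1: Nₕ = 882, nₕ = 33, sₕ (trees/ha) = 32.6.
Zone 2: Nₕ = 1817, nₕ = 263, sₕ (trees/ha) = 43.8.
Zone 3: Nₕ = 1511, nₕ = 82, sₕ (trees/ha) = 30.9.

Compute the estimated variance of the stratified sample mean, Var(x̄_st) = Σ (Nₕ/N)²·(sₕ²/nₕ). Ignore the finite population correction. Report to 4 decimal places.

N = 4210. Term for each stratum: Wₕ²sₕ²/nₕ.
Var(x̄_st) = 1.4134949 + 1.3587456 + 1.4999191 = 4.2721596 → 4.2722.

4.2722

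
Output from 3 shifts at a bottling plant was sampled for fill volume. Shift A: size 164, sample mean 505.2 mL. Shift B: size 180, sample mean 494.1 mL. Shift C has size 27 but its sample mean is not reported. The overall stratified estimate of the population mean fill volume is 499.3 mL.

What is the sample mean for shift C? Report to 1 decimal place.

498.1

Σ Nₕx̄ₕ = N·μ, so 27·x̄_C = 371·499.3 − (164·505.2 + 180·494.1).
= 185240.3 − 171790.8 = 13449.5.
x̄_C = 13449.5 / 27 = 498.130... → 498.1.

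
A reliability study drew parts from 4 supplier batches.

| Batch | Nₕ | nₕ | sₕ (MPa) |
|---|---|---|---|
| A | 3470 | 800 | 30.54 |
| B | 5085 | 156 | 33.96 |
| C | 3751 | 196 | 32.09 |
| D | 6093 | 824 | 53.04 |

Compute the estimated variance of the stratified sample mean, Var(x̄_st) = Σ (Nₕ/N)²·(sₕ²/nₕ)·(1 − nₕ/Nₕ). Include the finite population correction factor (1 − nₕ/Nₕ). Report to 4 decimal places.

1.1100

N = 18399; Wₕ = Nₕ/N.
batch A: (3470/18399)²·30.54²/800·(1 − 800/3470) = 0.0319081
batch B: (5085/18399)²·33.96²/156·(1 − 156/5085) = 0.5473588
batch C: (3751/18399)²·32.09²/196·(1 − 196/3751) = 0.2069577
batch D: (6093/18399)²·53.04²/824·(1 − 824/6093) = 0.3237806
Sum = 1.1100051 → 1.1100.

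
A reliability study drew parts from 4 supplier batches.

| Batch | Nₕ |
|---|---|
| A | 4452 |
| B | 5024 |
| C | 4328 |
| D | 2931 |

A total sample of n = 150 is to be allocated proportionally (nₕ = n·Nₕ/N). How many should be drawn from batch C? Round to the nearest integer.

N = 4452 + 5024 + 4328 + 2931 = 16735.
n_C = 150·4328/16735 = 38.793... → 39.

39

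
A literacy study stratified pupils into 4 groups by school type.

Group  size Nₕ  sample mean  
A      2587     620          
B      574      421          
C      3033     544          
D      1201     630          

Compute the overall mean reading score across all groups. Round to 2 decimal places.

N = 2587 + 574 + 3033 + 1201 = 7395.
Overall mean = Σ (Nₕ/N)·x̄ₕ — weight by population share, not a simple average.
Σ Nₕx̄ₕ = 2587·620 + 574·421 + 3033·544 + 1201·630 = 1603940 + 241654 + 1649952 + 756630 = 4252176.
Divide by N: 4252176 / 7395 = 575.0069... → 575.01.

575.01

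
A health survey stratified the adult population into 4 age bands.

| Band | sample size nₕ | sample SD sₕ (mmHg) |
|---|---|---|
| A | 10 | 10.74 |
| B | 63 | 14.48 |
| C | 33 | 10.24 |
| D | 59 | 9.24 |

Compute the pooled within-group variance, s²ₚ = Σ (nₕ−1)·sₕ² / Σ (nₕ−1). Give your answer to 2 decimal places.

A: (10−1)·10.74² = 9·115.3476 = 1038.1284
B: (63−1)·14.48² = 62·209.6704 = 12999.5648
C: (33−1)·10.24² = 32·104.8576 = 3355.4432
D: (59−1)·9.24² = 58·85.3776 = 4951.9008
Numerator = 22345.0372; denominator = Σ(nₕ−1) = 161.
s²ₚ = 22345.0372/161 = 138.7891... → 138.79.

138.79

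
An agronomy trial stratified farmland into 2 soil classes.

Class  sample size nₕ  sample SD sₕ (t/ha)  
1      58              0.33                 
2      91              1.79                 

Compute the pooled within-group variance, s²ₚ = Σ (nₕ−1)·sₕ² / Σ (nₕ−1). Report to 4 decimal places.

Degrees of freedom: 57 + 90 = 147.
Σ(nₕ−1)sₕ² = 57·0.1089 + 90·3.2041 = 294.5763.
s²ₚ = 294.5763 / 147 = 2.003920... → 2.0039.

2.0039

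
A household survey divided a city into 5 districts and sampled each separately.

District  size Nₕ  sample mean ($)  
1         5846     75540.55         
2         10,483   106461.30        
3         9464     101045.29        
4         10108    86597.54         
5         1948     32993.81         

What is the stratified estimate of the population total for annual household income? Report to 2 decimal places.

3453536363.96

Population total = Σ Nₕ·x̄ₕ (each stratum's size times its mean).
5846·75540.55 + 10483·106461.30 + 9464·101045.29 + 10108·86597.54 + 1948·32993.81 = 441610055.3 + 1116033807.9 + 956292624.56 + 875327934.32 + 64271941.88 = 3453536363.96.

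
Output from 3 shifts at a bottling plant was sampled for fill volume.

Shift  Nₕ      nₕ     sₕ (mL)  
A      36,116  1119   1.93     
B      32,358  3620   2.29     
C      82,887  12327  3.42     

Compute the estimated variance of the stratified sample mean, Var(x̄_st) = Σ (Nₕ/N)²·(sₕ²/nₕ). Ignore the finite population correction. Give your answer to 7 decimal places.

0.0005403

N = 151361. Term for each stratum: Wₕ²sₕ²/nₕ.
Var(x̄_st) = 0.0001895203 + 0.0000662061 + 0.0002845376 = 0.0005402640 → 0.0005403.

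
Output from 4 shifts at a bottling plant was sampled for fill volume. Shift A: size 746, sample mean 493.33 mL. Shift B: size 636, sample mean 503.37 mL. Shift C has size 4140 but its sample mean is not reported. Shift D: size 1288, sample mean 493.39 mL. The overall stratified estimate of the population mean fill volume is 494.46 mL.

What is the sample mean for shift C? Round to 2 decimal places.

493.63

N = 746 + 636 + 4140 + 1288 = 6810.
Overall total = μ·N = 494.46·6810 = 3367272.6.
Subtract the known strata: 746·493.33 + 636·503.37 + 1288·493.39 = 1323653.82.
Remaining total for shift C: 3367272.6 − 1323653.82 = 2043618.78.
Divide by its size: 2043618.78 / 4140 = 493.6277... → 493.63.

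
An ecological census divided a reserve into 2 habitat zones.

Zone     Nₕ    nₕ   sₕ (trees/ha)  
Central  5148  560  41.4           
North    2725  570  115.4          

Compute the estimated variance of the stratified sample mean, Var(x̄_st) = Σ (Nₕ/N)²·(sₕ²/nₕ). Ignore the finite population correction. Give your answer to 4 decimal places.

N = 7873. Term for each stratum: Wₕ²sₕ²/nₕ.
Var(x̄_st) = 1.3086070 + 2.7989122 = 4.1075192 → 4.1075.

4.1075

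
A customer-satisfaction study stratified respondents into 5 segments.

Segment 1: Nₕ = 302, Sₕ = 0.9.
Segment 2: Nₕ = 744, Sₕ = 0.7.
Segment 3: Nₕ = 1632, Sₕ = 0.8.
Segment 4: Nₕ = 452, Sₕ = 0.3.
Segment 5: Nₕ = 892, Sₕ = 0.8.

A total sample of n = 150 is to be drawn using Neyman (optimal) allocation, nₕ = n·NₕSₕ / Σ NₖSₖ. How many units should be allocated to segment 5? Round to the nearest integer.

36

Σ NₕSₕ = 302·0.9 + 744·0.7 + 1632·0.8 + 452·0.3 + 892·0.8 = 2947.4.
Share for 5: 713.6/2947.4 = 0.24211.
n_5 = 150 × 0.24211 = 36.317... → 36.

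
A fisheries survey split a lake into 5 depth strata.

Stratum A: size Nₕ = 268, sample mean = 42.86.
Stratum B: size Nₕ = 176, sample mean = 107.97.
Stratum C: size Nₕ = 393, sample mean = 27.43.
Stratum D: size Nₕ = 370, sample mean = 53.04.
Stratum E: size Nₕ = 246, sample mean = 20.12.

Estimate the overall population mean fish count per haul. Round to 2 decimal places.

45.32

N = 1453; weights Wₕ = Nₕ/N = (0.1844, 0.1211, 0.2705, 0.2546, 0.1693).
x̄_st = Σ Wₕ·x̄ₕ = 0.1844·42.86 + 0.1211·107.97 + 0.2705·27.43 + 0.2546·53.04 + 0.1693·20.12 ≈ 45.3156...
→ 45.32.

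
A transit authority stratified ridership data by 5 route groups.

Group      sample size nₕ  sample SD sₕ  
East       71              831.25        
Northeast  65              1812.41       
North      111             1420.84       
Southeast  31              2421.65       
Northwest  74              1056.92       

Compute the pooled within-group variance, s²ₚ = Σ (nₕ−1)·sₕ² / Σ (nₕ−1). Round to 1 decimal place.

2127211.7

Degrees of freedom: 70 + 64 + 110 + 30 + 73 = 347.
Σ(nₕ−1)sₕ² = 70·690976.5625 + 64·3284830.0081 + 110·2018786.3056 + 30·5864388.7225 + 73·1117079.8864 = 738142466.8916.
s²ₚ = 738142466.8916 / 347 = 2127211.720... → 2127211.7.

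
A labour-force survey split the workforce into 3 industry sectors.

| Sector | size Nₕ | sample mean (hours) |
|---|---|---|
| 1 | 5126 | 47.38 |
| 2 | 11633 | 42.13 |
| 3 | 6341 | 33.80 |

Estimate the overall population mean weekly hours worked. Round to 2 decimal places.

41.01

N = 23100; weights Wₕ = Nₕ/N = (0.2219, 0.5036, 0.2745).
x̄_st = Σ Wₕ·x̄ₕ = 0.2219·47.38 + 0.5036·42.13 + 0.2745·33.80 ≈ 41.0084...
→ 41.01.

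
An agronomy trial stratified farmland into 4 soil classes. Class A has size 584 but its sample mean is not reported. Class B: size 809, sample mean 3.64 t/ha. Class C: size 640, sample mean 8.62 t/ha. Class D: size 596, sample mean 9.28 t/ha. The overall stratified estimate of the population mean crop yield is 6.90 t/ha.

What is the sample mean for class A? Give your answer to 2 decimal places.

7.10

N = 584 + 809 + 640 + 596 = 2629.
Overall total = μ·N = 6.90·2629 = 18140.1.
Subtract the known strata: 809·3.64 + 640·8.62 + 596·9.28 = 13992.44.
Remaining total for class A: 18140.1 − 13992.44 = 4147.66.
Divide by its size: 4147.66 / 584 = 7.1022... → 7.10.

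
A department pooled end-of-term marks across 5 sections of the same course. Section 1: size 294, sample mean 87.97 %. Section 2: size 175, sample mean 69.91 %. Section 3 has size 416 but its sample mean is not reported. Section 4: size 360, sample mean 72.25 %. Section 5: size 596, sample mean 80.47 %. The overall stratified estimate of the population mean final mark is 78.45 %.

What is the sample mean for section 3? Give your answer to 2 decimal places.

77.79

Σ Nₕx̄ₕ = N·μ, so 416·x̄_3 = 1841·78.45 − (294·87.97 + 175·69.91 + 360·72.25 + 596·80.47).
= 144426.45 − 112067.55 = 32358.9.
x̄_3 = 32358.9 / 416 = 77.7858... → 77.79.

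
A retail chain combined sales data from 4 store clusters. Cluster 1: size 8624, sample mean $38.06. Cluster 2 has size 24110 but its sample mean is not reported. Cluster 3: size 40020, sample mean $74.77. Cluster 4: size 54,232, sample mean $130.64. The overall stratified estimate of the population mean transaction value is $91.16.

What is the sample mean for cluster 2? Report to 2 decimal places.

48.55

N = 8624 + 24110 + 40020 + 54232 = 126986.
Overall total = μ·N = 91.16·126986 = 11576043.76.
Subtract the known strata: 8624·38.06 + 40020·74.77 + 54232·130.64 = 10405393.32.
Remaining total for cluster 2: 11576043.76 − 10405393.32 = 1170650.44.
Divide by its size: 1170650.44 / 24110 = 48.5546... → 48.55.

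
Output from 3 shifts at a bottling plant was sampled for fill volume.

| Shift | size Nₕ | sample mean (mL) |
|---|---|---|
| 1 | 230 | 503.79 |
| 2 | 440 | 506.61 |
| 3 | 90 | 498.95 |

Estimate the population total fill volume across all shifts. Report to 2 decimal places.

383685.60

Population total = Σ Nₕ·x̄ₕ (each stratum's size times its mean).
230·503.79 + 440·506.61 + 90·498.95 = 115871.7 + 222908.4 + 44905.5 = 383685.60.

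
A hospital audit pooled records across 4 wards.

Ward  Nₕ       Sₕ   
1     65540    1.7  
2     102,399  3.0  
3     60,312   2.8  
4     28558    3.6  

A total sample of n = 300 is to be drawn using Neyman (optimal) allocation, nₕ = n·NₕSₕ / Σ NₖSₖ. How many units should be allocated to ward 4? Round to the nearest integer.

1: NₕSₕ = 65540·1.7 = 111418
2: NₕSₕ = 102399·3.0 = 307197
3: NₕSₕ = 60312·2.8 = 168873.6
4: NₕSₕ = 28558·3.6 = 102808.8
Σ NₕSₕ = 690297.4.
n_4 = 300·102808.8/690297.4 = 44.680... → 45.

45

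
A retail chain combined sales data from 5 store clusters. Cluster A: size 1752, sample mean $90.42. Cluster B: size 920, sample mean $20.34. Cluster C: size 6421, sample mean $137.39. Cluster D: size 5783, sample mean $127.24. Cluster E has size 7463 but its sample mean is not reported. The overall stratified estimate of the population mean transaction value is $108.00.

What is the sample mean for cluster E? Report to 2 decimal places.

82.74

Σ Nₕx̄ₕ = N·μ, so 7463·x̄_E = 22339·108.00 − (1752·90.42 + 920·20.34 + 6421·137.39 + 5783·127.24).
= 2412612 − 1795138.75 = 617473.25.
x̄_E = 617473.25 / 7463 = 82.7379... → 82.74.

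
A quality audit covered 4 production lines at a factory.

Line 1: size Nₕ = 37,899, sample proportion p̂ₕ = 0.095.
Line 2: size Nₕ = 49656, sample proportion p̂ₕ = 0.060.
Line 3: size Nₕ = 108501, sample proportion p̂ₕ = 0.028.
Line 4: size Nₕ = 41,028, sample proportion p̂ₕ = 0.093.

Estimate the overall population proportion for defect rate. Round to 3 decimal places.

Wₕ = Nₕ/N with N = 237084: 0.1599, 0.2094, 0.4576, 0.1731.
p̂_st = 0.1599·0.095 + 0.2094·0.060 + 0.4576·0.028 + 0.1731·0.093 ≈ 0.05666... → 0.057.

0.057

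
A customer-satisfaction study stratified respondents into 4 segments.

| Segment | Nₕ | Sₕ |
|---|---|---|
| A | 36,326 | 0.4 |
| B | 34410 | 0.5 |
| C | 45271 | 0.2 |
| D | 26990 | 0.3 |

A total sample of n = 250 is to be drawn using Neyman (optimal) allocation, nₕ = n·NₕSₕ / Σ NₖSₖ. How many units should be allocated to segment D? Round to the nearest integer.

41

A: NₕSₕ = 36326·0.4 = 14530.4
B: NₕSₕ = 34410·0.5 = 17205
C: NₕSₕ = 45271·0.2 = 9054.2
D: NₕSₕ = 26990·0.3 = 8097
Σ NₕSₕ = 48886.6.
n_D = 250·8097/48886.6 = 41.407... → 41.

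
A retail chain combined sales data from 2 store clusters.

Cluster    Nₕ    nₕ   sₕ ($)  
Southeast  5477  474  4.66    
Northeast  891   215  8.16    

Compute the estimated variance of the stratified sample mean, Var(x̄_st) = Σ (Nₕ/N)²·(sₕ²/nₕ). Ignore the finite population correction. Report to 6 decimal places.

0.039953

N = 6368; Wₕ = Nₕ/N.
cluster Southeast: (5477/6368)²·4.66²/474 = 0.033890101
cluster Northeast: (891/6368)²·8.16²/215 = 0.006063050
Sum = 0.039953151 → 0.039953.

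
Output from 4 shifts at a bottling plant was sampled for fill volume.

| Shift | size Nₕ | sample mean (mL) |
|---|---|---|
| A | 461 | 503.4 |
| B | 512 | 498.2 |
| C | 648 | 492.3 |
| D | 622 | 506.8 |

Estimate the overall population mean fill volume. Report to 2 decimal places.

499.95

x̄_st = (Σ Nₕx̄ₕ) / (Σ Nₕ) = (461·503.4 + 512·498.2 + 648·492.3 + 622·506.8) / 2243
= 1121385.8 / 2243 = 499.9491... → 499.95.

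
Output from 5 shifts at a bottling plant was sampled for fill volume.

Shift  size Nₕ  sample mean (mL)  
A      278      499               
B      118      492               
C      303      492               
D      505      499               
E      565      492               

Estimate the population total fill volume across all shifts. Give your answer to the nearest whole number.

Population total = Σ Nₕ·x̄ₕ (each stratum's size times its mean).
278·499 + 118·492 + 303·492 + 505·499 + 565·492 = 138722 + 58056 + 149076 + 251995 + 277980 = 875829.

875829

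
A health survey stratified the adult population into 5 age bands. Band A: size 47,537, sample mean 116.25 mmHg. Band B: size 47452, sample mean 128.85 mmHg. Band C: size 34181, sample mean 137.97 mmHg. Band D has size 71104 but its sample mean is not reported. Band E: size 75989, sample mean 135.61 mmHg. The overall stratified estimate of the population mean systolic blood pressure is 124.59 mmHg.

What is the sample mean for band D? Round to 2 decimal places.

N = 47537 + 47452 + 34181 + 71104 + 75989 = 276263.
Overall total = μ·N = 124.59·276263 = 34419607.17.
Subtract the known strata: 47537·116.25 + 47452·128.85 + 34181·137.97 + 75989·135.61 = 26661187.31.
Remaining total for band D: 34419607.17 − 26661187.31 = 7758419.86.
Divide by its size: 7758419.86 / 71104 = 109.1137... → 109.11.

109.11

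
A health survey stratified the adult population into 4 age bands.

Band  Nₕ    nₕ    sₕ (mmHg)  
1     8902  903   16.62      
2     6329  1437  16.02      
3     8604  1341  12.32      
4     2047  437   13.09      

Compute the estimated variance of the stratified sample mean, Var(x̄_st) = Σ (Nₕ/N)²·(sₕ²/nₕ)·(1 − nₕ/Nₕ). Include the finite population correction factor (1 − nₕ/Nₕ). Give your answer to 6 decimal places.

0.053259

N = 25882. Term for each stratum: Wₕ²sₕ²/nₕ·(1−nₕ/Nₕ).
Var(x̄_st) = 0.032516359 + 0.008254564 + 0.010558772 + 0.001929061 = 0.053258756 → 0.053259.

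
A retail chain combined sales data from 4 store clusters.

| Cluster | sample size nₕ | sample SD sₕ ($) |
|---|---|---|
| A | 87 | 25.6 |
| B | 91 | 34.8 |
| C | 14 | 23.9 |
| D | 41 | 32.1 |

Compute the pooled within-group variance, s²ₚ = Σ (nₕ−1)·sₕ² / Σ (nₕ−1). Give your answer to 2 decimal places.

934.48

A: (87−1)·25.6² = 86·655.36 = 56360.96
B: (91−1)·34.8² = 90·1211.04 = 108993.6
C: (14−1)·23.9² = 13·571.21 = 7425.73
D: (41−1)·32.1² = 40·1030.41 = 41216.4
Numerator = 213996.69; denominator = Σ(nₕ−1) = 229.
s²ₚ = 213996.69/229 = 934.4834... → 934.48.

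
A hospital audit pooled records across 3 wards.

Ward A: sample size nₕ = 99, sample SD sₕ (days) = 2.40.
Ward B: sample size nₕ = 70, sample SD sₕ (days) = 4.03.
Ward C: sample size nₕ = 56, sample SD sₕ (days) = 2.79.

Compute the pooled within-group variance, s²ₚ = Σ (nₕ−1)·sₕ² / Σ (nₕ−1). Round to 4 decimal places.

9.5190

A: (99−1)·2.40² = 98·5.76 = 564.48
B: (70−1)·4.03² = 69·16.2409 = 1120.6221
C: (56−1)·2.79² = 55·7.7841 = 428.1255
Numerator = 2113.2276; denominator = Σ(nₕ−1) = 222.
s²ₚ = 2113.2276/222 = 9.519043... → 9.5190.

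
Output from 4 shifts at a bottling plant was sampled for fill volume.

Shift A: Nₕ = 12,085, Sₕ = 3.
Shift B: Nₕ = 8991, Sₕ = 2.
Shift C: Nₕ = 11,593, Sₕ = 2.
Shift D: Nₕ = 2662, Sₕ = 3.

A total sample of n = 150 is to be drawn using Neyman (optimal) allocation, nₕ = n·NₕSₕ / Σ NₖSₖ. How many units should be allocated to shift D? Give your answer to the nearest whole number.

A: NₕSₕ = 12085·3 = 36255
B: NₕSₕ = 8991·2 = 17982
C: NₕSₕ = 11593·2 = 23186
D: NₕSₕ = 2662·3 = 7986
Σ NₕSₕ = 85409.
n_D = 150·7986/85409 = 14.025... → 14.

14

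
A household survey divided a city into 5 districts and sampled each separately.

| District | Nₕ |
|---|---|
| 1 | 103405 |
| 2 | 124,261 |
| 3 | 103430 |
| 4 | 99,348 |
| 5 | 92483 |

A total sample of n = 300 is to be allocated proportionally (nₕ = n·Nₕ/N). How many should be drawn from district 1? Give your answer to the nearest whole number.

Share of district 1 = 103405/522927 = 0.19774.
Allocate 300 × 0.19774 = 59.323... → 59.

59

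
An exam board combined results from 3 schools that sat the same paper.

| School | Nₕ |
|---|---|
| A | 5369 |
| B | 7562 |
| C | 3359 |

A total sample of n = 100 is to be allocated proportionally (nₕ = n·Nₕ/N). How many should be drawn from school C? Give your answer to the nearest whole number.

21

Share of school C = 3359/16290 = 0.20620.
Allocate 100 × 0.20620 = 20.620... → 21.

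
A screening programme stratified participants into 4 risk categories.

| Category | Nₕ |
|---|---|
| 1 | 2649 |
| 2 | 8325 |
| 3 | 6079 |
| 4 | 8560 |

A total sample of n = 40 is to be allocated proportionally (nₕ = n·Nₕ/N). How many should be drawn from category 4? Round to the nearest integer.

N = 2649 + 8325 + 6079 + 8560 = 25613.
n_4 = 40·8560/25613 = 13.368... → 13.

13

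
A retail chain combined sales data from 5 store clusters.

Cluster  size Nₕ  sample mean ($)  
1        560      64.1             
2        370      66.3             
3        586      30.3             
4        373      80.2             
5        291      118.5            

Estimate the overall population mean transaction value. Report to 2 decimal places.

N = 2180; weights Wₕ = Nₕ/N = (0.2569, 0.1697, 0.2688, 0.1711, 0.1335).
x̄_st = Σ Wₕ·x̄ₕ = 0.2569·64.1 + 0.1697·66.3 + 0.2688·30.3 + 0.1711·80.2 + 0.1335·118.5 ≈ 65.4041...
→ 65.40.

65.40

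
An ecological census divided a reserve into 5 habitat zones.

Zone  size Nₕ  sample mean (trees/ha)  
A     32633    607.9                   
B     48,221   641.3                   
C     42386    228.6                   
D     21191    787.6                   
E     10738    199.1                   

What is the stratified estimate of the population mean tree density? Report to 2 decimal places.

510.92

N = 155169; weights Wₕ = Nₕ/N = (0.2103, 0.3108, 0.2732, 0.1366, 0.0692).
x̄_st = Σ Wₕ·x̄ₕ = 0.2103·607.9 + 0.3108·641.3 + 0.2732·228.6 + 0.1366·787.6 + 0.0692·199.1 ≈ 510.9212...
→ 510.92.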